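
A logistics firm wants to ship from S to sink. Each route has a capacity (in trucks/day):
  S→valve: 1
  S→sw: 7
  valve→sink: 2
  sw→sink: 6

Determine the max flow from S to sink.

7

Augment S→sw→sink: bottleneck 6. Total 6.
Augment S→valve→sink: bottleneck 1. Total 7.
No augmenting path remains in the residual graph.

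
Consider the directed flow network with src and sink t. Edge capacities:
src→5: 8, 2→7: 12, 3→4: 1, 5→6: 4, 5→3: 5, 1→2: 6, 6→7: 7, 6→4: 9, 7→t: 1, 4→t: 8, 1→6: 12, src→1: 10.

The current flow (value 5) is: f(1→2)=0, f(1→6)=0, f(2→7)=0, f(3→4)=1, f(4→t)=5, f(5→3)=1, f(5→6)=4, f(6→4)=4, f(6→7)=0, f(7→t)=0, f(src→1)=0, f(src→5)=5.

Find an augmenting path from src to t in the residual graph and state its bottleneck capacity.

Residual along src→1→6→4→t: src→1: 10, 1→6: 12, 6→4: 5, 4→t: 3.
Bottleneck = min = 3.

src→1→6→4→t, bottleneck 3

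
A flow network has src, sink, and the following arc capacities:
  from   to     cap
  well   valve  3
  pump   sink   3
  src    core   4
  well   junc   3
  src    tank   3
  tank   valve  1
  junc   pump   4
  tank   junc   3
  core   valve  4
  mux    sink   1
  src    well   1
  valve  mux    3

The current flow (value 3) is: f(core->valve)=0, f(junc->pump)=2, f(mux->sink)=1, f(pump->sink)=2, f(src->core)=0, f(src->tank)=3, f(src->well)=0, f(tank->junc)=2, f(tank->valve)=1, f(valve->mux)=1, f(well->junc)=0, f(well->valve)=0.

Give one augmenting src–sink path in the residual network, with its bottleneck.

Residual along src->well->junc->pump->sink: src->well: 1, well->junc: 3, junc->pump: 2, pump->sink: 1.
Bottleneck = min = 1.

src->well->junc->pump->sink, bottleneck 1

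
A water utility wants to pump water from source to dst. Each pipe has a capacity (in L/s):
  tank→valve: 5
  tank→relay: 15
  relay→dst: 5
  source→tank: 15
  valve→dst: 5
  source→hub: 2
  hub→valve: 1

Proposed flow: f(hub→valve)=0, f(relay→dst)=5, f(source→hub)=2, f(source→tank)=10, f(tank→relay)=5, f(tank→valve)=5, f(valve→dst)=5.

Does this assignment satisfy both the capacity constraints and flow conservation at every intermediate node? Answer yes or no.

No

Conservation fails at hub: inflow 2 ≠ outflow 0.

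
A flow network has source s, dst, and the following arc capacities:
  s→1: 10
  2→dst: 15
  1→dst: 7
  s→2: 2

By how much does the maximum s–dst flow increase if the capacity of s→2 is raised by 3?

Original max flow = 9.
After raising cap(s→2), augmenting paths through that edge carry 3 more units.
New max flow = 12. Increase = 3.

3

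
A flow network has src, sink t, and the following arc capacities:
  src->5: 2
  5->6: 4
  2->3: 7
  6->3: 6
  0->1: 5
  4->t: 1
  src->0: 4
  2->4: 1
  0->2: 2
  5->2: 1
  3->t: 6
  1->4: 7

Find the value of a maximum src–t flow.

Augment src->5->6->3->t: bottleneck 2. Total 2.
Augment src->0->2->3->t: bottleneck 2. Total 4.
Augment src->0->1->4->t: bottleneck 1. Total 5.
No augmenting path remains in the residual graph.

5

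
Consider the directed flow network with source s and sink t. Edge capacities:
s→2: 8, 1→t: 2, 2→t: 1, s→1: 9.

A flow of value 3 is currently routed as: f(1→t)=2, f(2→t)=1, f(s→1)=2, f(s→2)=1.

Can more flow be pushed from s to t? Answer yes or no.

Residual reachable from s: {1, 2, s}; t is not reachable.
Saturated cut: 2→t, 1→t with total capacity 3 = current flow value. Flow is maximum.

No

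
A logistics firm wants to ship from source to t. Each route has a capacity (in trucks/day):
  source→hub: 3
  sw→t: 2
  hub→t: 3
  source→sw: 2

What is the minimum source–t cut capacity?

5

Max flow = 5 (via 2 augmenting paths).
In the residual at optimum, the set reachable from source is {source}.
Cut edges: source→sw (cap 2), source→hub (cap 3). Sum = 5.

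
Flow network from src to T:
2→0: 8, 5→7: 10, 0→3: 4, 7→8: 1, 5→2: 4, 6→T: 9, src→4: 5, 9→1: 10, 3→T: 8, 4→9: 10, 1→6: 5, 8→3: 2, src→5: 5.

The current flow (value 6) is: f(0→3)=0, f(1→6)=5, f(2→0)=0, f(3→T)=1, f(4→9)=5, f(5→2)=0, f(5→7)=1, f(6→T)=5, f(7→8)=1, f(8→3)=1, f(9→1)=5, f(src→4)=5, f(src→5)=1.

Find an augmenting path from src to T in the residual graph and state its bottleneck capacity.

src→5→2→0→3→T, bottleneck 4

Residual along src→5→2→0→3→T: src→5: 4, 5→2: 4, 2→0: 8, 0→3: 4, 3→T: 7.
Bottleneck = min = 4.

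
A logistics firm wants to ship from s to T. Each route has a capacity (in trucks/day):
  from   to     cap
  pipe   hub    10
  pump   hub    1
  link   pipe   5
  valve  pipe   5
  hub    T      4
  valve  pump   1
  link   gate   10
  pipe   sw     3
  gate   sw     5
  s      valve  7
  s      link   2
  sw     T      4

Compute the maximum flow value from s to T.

Augment s->link->gate->sw->T: bottleneck 2. Total 2.
Augment s->valve->pipe->sw->T: bottleneck 2. Total 4.
Augment s->valve->pipe->hub->T: bottleneck 3. Total 7.
Augment s->valve->pump->hub->T: bottleneck 1. Total 8.
No augmenting path remains in the residual graph.

8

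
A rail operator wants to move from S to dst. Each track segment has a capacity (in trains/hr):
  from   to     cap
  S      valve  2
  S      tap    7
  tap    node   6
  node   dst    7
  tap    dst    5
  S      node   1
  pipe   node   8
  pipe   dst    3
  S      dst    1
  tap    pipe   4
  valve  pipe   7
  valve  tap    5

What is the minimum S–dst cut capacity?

11

Max flow = 11 (via 6 augmenting paths).
In the residual at optimum, the set reachable from S is {S}.
Cut edges: S->valve (cap 2), S->tap (cap 7), S->node (cap 1), S->dst (cap 1). Sum = 11.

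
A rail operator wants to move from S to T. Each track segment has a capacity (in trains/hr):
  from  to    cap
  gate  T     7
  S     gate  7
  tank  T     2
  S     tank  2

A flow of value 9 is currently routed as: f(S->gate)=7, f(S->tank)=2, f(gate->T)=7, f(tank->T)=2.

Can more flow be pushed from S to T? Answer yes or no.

No

Residual reachable from S: {S}; T is not reachable.
Saturated cut: S->gate, S->tank with total capacity 9 = current flow value. Flow is maximum.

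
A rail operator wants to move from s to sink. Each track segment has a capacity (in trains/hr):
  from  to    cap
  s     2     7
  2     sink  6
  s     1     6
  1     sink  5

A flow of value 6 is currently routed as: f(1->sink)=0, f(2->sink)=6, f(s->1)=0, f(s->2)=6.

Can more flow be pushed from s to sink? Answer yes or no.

Residual path s->1->sink has bottleneck 5 > 0.
Pushing 5 along it raises the flow to 11, so the given flow is not maximum.

Yes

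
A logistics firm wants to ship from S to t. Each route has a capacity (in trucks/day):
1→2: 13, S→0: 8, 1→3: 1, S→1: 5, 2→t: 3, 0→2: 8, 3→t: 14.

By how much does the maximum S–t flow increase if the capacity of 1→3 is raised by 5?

4

Original max flow = 4.
After raising cap(1→3), augmenting paths through that edge carry 4 more units.
New max flow = 8. Increase = 4.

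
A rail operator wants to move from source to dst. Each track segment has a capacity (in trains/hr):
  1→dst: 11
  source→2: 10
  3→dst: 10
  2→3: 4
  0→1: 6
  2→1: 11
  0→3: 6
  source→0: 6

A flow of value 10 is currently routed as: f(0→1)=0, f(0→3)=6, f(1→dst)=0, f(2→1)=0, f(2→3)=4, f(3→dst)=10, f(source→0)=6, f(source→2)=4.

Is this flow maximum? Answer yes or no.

Residual path source→2→1→dst has bottleneck 6 > 0.
Pushing 6 along it raises the flow to 16, so the given flow is not maximum.

No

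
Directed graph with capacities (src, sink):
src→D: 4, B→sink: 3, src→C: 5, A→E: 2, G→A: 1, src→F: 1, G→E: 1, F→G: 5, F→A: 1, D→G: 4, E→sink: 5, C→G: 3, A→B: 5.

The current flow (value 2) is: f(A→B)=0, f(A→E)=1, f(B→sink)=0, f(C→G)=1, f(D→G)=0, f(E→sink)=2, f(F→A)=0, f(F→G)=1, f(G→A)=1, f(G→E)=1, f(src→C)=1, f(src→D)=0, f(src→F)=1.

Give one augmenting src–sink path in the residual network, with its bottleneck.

Residual along src→C→G→F→A→E→sink: src→C: 4, C→G: 2, G→F: 1 (reverse), F→A: 1, A→E: 1, E→sink: 3.
Bottleneck = min = 1.

src→C→G→F→A→E→sink, bottleneck 1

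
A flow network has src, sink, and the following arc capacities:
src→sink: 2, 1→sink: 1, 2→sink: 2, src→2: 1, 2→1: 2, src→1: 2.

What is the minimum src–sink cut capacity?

Max flow = 4 (via 3 augmenting paths).
In the residual at optimum, the set reachable from src is {1, src}.
Cut edges: src→2 (cap 1), src→sink (cap 2), 1→sink (cap 1). Sum = 4.

4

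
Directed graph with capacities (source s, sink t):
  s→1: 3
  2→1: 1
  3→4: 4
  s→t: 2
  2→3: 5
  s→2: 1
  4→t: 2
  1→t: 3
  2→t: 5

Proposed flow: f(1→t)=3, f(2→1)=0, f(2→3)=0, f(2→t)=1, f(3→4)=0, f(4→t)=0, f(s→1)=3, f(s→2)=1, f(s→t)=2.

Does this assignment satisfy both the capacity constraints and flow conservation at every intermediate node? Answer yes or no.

Yes

Every edge has 0 ≤ f(e) ≤ cap(e).
At each intermediate node, inflow equals outflow.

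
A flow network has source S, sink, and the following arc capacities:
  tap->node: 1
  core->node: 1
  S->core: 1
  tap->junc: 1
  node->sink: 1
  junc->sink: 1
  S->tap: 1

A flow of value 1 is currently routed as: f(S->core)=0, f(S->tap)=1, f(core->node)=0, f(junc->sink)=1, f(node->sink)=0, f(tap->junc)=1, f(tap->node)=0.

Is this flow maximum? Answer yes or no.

Residual path S->core->node->sink has bottleneck 1 > 0.
Pushing 1 along it raises the flow to 2, so the given flow is not maximum.

No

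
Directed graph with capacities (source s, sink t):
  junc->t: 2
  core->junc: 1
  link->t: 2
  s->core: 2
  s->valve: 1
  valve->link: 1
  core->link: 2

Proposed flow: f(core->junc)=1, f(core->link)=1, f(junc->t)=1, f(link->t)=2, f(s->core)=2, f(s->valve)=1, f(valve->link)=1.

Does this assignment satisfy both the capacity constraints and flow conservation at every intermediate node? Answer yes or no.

Every edge has 0 ≤ f(e) ≤ cap(e).
At each intermediate node, inflow equals outflow.

Yes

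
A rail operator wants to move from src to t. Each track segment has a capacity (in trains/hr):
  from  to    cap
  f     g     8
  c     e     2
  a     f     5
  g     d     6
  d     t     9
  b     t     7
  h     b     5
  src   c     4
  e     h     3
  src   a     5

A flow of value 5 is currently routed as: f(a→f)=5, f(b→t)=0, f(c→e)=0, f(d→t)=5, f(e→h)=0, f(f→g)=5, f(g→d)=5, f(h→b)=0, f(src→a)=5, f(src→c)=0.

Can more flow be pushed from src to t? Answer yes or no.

Yes

Residual path src→c→e→h→b→t has bottleneck 2 > 0.
Pushing 2 along it raises the flow to 7, so the given flow is not maximum.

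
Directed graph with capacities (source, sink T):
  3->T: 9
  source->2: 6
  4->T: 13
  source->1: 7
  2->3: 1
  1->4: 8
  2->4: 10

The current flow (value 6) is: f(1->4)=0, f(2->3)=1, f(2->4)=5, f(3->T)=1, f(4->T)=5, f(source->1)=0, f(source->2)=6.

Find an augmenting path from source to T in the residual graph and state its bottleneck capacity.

Residual along source->1->4->T: source->1: 7, 1->4: 8, 4->T: 8.
Bottleneck = min = 7.

source->1->4->T, bottleneck 7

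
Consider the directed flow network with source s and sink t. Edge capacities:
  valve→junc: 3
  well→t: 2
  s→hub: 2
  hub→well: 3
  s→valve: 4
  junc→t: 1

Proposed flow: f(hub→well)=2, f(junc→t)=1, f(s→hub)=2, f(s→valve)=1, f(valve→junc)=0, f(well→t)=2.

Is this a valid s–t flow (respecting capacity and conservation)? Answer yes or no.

Conservation fails at valve: inflow 1 ≠ outflow 0.

No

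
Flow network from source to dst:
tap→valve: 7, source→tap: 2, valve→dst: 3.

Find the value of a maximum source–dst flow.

2

Augment source→tap→valve→dst: bottleneck 2. Total 2.
No augmenting path remains in the residual graph.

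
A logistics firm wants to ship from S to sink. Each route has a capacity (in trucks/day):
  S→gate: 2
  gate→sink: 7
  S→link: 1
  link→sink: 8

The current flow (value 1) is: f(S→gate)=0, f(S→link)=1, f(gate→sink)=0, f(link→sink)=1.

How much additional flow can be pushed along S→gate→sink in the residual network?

Residual capacities along the path: S→gate: 2, gate→sink: 7.
Minimum is 2.

2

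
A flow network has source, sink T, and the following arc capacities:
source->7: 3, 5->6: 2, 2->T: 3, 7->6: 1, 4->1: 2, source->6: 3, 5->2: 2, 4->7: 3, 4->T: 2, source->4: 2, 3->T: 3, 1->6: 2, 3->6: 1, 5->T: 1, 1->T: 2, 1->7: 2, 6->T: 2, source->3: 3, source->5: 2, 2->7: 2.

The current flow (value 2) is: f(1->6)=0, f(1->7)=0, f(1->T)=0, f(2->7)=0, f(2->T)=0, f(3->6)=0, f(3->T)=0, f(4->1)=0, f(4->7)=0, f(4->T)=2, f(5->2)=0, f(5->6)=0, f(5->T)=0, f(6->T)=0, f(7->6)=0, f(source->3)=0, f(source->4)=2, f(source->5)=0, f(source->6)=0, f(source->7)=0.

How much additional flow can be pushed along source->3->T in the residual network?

Residual capacities along the path: source->3: 3, 3->T: 3.
Minimum is 3.

3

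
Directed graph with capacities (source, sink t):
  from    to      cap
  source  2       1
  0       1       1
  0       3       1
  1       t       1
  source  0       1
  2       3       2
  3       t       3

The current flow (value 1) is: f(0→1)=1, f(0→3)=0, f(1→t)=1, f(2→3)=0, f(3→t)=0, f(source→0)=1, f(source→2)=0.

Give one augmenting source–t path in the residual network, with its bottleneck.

source→2→3→t, bottleneck 1

Residual along source→2→3→t: source→2: 1, 2→3: 2, 3→t: 3.
Bottleneck = min = 1.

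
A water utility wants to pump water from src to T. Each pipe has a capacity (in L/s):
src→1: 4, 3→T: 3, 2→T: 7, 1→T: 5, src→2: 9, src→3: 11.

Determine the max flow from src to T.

14

Augment src→2→T: bottleneck 7. Total 7.
Augment src→1→T: bottleneck 4. Total 11.
Augment src→3→T: bottleneck 3. Total 14.
No augmenting path remains in the residual graph.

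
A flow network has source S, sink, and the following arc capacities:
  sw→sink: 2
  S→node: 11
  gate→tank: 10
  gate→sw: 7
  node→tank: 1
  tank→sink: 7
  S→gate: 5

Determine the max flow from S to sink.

Augment S→gate→sw→sink: bottleneck 2. Total 2.
Augment S→gate→tank→sink: bottleneck 3. Total 5.
Augment S→node→tank→sink: bottleneck 1. Total 6.
No augmenting path remains in the residual graph.

6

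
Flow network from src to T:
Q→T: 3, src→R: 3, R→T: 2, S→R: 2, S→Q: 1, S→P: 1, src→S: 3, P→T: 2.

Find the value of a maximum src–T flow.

Augment src→R→T: bottleneck 2. Total 2.
Augment src→S→Q→T: bottleneck 1. Total 3.
Augment src→S→P→T: bottleneck 1. Total 4.
No augmenting path remains in the residual graph.

4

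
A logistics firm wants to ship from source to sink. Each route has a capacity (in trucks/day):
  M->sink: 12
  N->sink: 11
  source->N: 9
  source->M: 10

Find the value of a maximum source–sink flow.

19

Augment source->M->sink: bottleneck 10. Total 10.
Augment source->N->sink: bottleneck 9. Total 19.
No augmenting path remains in the residual graph.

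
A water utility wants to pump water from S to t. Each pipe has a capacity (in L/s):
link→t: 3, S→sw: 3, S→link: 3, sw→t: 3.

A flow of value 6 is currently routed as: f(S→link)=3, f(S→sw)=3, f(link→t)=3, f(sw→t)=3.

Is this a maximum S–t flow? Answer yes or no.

Yes

Residual reachable from S: {S}; t is not reachable.
Saturated cut: S→sw, S→link with total capacity 6 = current flow value. Flow is maximum.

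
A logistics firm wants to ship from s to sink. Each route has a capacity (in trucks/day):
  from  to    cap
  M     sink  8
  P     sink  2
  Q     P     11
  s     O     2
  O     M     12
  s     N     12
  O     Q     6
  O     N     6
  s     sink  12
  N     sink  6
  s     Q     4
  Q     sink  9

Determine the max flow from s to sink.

Augment s->sink: bottleneck 12. Total 12.
Augment s->Q->sink: bottleneck 4. Total 16.
Augment s->N->sink: bottleneck 6. Total 22.
Augment s->O->M->sink: bottleneck 2. Total 24.
No augmenting path remains in the residual graph.

24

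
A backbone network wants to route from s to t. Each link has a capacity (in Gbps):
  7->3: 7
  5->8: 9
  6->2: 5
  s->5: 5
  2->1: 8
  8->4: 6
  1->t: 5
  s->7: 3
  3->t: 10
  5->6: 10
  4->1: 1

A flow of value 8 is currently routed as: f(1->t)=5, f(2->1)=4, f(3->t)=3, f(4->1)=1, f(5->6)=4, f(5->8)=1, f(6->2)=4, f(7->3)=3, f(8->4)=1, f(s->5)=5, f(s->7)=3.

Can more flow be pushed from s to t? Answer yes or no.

No

Residual reachable from s: {s}; t is not reachable.
Saturated cut: s->5, s->7 with total capacity 8 = current flow value. Flow is maximum.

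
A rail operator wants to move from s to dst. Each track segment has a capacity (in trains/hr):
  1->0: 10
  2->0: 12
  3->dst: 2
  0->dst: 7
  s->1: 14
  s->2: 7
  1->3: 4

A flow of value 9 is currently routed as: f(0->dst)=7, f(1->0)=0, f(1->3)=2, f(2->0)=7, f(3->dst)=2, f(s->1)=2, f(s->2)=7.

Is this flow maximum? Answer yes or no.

Residual reachable from s: {0, 1, 2, 3, s}; dst is not reachable.
Saturated cut: 0->dst, 3->dst with total capacity 9 = current flow value. Flow is maximum.

Yes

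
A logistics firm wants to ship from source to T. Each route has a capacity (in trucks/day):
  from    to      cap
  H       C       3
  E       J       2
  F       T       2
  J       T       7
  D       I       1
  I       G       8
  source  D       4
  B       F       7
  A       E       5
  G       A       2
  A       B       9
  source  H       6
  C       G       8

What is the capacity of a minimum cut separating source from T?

2

Max flow = 2 (via 2 augmenting paths).
In the residual at optimum, the set reachable from source is {C, D, G, H, I, source}.
Cut edges: G->A (cap 2). Sum = 2.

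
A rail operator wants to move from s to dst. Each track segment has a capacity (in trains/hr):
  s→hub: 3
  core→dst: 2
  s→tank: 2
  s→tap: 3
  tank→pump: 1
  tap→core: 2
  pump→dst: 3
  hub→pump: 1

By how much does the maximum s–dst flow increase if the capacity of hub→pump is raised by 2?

1

Original max flow = 4.
After raising cap(hub→pump), augmenting paths through that edge carry 1 more unit.
New max flow = 5. Increase = 1.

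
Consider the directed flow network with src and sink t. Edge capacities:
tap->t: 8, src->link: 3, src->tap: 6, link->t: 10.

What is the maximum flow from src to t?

Augment src->link->t: bottleneck 3. Total 3.
Augment src->tap->t: bottleneck 6. Total 9.
No augmenting path remains in the residual graph.

9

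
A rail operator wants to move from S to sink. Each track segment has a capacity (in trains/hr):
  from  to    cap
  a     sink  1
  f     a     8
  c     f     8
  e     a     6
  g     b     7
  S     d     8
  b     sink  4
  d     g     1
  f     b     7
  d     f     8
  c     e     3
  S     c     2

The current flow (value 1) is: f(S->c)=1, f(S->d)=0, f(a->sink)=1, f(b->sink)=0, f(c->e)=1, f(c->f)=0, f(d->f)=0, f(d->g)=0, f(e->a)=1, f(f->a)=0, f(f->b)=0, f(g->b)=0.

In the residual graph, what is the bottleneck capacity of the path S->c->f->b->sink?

1

Residual capacities along the path: S->c: 1, c->f: 8, f->b: 7, b->sink: 4.
Minimum is 1.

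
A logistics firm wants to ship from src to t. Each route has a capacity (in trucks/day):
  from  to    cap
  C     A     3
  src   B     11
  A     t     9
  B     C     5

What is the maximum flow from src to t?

3

Augment src->B->C->A->t: bottleneck 3. Total 3.
No augmenting path remains in the residual graph.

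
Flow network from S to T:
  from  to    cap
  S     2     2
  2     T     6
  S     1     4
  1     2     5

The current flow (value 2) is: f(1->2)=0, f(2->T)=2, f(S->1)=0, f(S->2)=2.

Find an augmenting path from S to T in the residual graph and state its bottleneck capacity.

S->1->2->T, bottleneck 4

Residual along S->1->2->T: S->1: 4, 1->2: 5, 2->T: 4.
Bottleneck = min = 4.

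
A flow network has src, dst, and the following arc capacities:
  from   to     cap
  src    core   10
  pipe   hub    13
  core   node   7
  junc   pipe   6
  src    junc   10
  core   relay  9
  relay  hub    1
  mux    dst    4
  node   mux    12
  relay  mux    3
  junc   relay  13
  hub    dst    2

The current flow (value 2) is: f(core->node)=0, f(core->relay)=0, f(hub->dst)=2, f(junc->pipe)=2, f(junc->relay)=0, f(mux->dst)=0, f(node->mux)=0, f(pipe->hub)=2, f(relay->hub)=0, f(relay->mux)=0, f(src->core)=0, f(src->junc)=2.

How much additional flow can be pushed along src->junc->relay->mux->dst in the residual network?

3

Residual capacities along the path: src->junc: 8, junc->relay: 13, relay->mux: 3, mux->dst: 4.
Minimum is 3.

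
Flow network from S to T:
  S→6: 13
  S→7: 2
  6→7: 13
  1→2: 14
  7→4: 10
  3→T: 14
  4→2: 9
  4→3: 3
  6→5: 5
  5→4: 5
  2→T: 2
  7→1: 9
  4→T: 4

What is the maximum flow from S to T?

Augment S→7→4→T: bottleneck 2. Total 2.
Augment S→6→5→4→T: bottleneck 2. Total 4.
Augment S→6→5→4→3→T: bottleneck 3. Total 7.
Augment S→6→7→1→2→T: bottleneck 2. Total 9.
No augmenting path remains in the residual graph.

9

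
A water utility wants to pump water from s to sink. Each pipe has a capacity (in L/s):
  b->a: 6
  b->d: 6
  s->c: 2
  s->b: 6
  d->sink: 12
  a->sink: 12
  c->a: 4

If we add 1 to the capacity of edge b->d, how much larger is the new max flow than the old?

Original max flow = 8.
Edge b->d does not cross the min cut (source side {s}), so extra capacity there cannot help.
New max flow = 8. Increase = 0.

0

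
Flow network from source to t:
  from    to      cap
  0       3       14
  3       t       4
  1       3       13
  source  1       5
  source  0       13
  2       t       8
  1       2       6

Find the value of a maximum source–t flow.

Augment source->1->2->t: bottleneck 5. Total 5.
Augment source->0->3->t: bottleneck 4. Total 9.
No augmenting path remains in the residual graph.

9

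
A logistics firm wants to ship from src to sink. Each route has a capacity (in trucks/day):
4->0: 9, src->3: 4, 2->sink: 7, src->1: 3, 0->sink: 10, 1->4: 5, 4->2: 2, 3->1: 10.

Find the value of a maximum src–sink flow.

5

Augment src->1->4->0->sink: bottleneck 3. Total 3.
Augment src->3->1->4->0->sink: bottleneck 2. Total 5.
No augmenting path remains in the residual graph.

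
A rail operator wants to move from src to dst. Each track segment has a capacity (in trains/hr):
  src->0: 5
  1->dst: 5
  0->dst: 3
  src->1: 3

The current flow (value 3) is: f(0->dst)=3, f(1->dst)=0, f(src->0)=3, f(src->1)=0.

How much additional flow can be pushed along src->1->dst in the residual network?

3

Residual capacities along the path: src->1: 3, 1->dst: 5.
Minimum is 3.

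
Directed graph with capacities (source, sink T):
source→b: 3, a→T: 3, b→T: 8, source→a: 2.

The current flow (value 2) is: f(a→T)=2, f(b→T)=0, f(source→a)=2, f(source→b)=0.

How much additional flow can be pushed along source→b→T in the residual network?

Residual capacities along the path: source→b: 3, b→T: 8.
Minimum is 3.

3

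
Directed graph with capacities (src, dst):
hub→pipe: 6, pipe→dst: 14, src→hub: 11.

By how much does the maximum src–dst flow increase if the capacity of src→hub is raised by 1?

Original max flow = 6.
Edge src→hub does not cross the min cut (source side {hub, src}), so extra capacity there cannot help.
New max flow = 6. Increase = 0.

0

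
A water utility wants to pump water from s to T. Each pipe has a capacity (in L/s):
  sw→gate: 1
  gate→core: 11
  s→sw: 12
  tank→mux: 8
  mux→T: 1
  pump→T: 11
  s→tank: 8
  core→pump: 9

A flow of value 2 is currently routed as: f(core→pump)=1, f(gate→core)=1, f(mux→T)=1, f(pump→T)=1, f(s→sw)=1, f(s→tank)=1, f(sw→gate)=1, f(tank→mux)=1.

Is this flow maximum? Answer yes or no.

Residual reachable from s: {mux, s, sw, tank}; T is not reachable.
Saturated cut: sw→gate, mux→T with total capacity 2 = current flow value. Flow is maximum.

Yes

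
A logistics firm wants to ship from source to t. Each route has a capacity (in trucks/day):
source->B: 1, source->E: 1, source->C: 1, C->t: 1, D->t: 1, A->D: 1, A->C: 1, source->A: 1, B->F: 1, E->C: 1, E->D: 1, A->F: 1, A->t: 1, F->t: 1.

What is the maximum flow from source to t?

Augment source->A->t: bottleneck 1. Total 1.
Augment source->C->t: bottleneck 1. Total 2.
Augment source->B->F->t: bottleneck 1. Total 3.
Augment source->E->D->t: bottleneck 1. Total 4.
No augmenting path remains in the residual graph.

4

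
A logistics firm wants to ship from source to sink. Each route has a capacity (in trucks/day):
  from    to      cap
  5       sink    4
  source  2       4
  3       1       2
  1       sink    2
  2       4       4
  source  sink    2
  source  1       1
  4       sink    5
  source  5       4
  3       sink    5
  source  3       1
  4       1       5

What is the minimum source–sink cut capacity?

Max flow = 12 (via 5 augmenting paths).
In the residual at optimum, the set reachable from source is {source}.
Cut edges: source->2 (cap 4), source->3 (cap 1), source->5 (cap 4), source->1 (cap 1), source->sink (cap 2). Sum = 12.

12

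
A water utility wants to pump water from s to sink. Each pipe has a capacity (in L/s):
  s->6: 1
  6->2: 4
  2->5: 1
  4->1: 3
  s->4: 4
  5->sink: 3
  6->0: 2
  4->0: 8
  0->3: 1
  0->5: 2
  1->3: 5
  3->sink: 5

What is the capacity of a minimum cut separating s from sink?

5

Max flow = 5 (via 3 augmenting paths).
In the residual at optimum, the set reachable from s is {s}.
Cut edges: s->4 (cap 4), s->6 (cap 1). Sum = 5.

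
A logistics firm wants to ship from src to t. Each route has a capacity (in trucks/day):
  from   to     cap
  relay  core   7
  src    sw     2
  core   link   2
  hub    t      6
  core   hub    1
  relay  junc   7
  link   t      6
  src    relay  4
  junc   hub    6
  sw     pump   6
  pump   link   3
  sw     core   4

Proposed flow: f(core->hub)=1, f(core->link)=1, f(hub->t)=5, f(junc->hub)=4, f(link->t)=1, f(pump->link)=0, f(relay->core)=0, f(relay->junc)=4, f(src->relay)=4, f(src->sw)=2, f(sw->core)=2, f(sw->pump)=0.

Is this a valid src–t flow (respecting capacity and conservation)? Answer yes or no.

Yes

Every edge has 0 ≤ f(e) ≤ cap(e).
At each intermediate node, inflow equals outflow.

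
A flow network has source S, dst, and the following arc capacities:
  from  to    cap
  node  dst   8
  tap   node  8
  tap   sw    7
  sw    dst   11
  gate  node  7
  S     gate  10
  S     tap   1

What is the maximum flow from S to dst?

Augment S->gate->node->dst: bottleneck 7. Total 7.
Augment S->tap->node->dst: bottleneck 1. Total 8.
No augmenting path remains in the residual graph.

8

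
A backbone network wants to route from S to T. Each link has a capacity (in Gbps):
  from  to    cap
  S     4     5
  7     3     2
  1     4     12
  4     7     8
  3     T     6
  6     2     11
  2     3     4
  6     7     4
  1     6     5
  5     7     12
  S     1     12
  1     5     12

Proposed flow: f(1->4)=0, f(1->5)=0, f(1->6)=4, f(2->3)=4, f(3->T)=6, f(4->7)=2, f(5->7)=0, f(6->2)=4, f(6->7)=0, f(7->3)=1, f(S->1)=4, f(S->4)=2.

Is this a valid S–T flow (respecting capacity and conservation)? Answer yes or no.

Conservation fails at 7: inflow 2 ≠ outflow 1.

No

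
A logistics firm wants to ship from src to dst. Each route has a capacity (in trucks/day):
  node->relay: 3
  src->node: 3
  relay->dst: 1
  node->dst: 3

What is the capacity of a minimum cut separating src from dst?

Max flow = 3 (via 1 augmenting path).
In the residual at optimum, the set reachable from src is {src}.
Cut edges: src->node (cap 3). Sum = 3.

3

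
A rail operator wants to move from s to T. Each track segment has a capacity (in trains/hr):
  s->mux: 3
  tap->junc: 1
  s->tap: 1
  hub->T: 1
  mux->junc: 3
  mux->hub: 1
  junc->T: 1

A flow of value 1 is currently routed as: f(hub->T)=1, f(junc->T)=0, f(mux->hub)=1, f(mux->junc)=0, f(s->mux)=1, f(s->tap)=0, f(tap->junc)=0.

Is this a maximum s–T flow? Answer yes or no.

Residual path s->mux->junc->T has bottleneck 1 > 0.
Pushing 1 along it raises the flow to 2, so the given flow is not maximum.

No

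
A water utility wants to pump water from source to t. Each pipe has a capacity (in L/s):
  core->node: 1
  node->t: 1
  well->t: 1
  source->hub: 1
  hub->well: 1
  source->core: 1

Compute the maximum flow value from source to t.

2

Augment source->core->node->t: bottleneck 1. Total 1.
Augment source->hub->well->t: bottleneck 1. Total 2.
No augmenting path remains in the residual graph.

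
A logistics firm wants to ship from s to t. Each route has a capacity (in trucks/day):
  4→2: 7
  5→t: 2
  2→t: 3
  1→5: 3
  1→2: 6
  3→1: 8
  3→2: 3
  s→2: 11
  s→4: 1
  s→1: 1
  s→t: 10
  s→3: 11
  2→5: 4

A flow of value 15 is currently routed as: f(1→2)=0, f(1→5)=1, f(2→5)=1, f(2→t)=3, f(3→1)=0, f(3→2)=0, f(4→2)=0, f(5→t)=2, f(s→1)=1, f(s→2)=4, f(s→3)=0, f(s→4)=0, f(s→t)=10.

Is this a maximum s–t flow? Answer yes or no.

Yes

Residual reachable from s: {1, 2, 3, 4, 5, s}; t is not reachable.
Saturated cut: s→t, 2→t, 5→t with total capacity 15 = current flow value. Flow is maximum.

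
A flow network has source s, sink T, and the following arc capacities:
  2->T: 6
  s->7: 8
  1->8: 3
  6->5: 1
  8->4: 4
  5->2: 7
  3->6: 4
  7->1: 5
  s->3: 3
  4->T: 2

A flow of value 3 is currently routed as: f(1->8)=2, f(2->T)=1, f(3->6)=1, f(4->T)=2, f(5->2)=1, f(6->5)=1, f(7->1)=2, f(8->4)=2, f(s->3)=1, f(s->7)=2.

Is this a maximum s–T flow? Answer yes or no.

Yes

Residual reachable from s: {1, 3, 4, 6, 7, 8, s}; T is not reachable.
Saturated cut: 6->5, 4->T with total capacity 3 = current flow value. Flow is maximum.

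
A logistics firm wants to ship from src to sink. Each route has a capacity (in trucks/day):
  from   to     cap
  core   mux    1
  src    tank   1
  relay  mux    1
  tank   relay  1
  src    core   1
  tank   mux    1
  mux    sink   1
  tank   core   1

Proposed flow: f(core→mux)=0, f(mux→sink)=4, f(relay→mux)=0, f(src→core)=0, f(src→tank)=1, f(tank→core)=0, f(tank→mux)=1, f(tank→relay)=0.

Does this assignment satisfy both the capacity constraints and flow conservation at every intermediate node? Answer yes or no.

Capacity violated on mux→sink: flow 4 > capacity 1.

No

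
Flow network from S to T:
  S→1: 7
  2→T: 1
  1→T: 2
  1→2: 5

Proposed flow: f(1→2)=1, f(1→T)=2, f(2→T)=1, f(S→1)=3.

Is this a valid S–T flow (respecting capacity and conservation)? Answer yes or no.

Yes

Every edge has 0 ≤ f(e) ≤ cap(e).
At each intermediate node, inflow equals outflow.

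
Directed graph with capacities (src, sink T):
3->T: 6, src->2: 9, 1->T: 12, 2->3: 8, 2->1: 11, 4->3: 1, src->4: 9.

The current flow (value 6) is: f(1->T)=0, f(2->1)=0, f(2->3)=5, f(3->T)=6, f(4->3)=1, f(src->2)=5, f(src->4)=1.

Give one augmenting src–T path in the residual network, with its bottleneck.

Residual along src->2->1->T: src->2: 4, 2->1: 11, 1->T: 12.
Bottleneck = min = 4.

src->2->1->T, bottleneck 4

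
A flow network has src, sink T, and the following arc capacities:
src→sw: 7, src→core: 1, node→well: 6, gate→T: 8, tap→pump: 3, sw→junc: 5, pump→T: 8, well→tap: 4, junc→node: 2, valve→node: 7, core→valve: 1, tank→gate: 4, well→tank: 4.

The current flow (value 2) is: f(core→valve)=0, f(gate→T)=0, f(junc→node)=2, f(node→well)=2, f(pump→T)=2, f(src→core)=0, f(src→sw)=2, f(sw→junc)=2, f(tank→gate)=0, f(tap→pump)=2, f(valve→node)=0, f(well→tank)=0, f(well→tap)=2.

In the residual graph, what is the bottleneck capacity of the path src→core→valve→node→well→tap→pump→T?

Residual capacities along the path: src→core: 1, core→valve: 1, valve→node: 7, node→well: 4, well→tap: 2, tap→pump: 1, pump→T: 6.
Minimum is 1.

1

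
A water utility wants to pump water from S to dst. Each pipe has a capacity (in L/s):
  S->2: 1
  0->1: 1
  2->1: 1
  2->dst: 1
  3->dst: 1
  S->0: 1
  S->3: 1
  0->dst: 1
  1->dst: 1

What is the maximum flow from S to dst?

Augment S->0->dst: bottleneck 1. Total 1.
Augment S->2->dst: bottleneck 1. Total 2.
Augment S->3->dst: bottleneck 1. Total 3.
No augmenting path remains in the residual graph.

3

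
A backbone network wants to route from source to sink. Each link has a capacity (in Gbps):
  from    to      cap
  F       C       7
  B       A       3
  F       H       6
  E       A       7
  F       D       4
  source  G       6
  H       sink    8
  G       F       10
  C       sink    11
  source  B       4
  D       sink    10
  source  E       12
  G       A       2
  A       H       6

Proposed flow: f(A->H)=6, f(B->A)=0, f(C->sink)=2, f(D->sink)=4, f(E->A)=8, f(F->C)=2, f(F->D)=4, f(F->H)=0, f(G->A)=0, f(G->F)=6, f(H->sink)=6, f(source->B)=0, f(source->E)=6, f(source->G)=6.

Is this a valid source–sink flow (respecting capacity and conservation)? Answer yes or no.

Capacity violated on E->A: flow 8 > capacity 7.

No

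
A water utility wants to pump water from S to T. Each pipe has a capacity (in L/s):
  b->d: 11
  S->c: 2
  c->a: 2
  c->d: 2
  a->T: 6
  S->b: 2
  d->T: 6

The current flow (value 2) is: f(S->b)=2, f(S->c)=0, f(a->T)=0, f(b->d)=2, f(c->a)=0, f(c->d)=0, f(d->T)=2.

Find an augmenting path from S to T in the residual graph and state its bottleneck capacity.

S->c->d->T, bottleneck 2

Residual along S->c->d->T: S->c: 2, c->d: 2, d->T: 4.
Bottleneck = min = 2.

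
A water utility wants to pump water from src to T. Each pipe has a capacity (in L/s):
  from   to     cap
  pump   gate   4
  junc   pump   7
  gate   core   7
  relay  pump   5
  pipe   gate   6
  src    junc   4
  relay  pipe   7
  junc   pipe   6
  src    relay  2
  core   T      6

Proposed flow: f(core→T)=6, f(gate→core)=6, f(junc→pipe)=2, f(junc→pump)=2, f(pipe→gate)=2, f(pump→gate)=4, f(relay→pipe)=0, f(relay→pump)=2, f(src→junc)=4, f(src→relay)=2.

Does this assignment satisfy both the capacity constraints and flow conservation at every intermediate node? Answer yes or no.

Yes

Every edge has 0 ≤ f(e) ≤ cap(e).
At each intermediate node, inflow equals outflow.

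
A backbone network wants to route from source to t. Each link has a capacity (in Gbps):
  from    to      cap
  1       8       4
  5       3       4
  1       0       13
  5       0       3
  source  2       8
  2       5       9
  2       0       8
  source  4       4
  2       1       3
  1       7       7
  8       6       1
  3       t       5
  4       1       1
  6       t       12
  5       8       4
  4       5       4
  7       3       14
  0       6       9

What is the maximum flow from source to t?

Augment source→4→5→3→t: bottleneck 4. Total 4.
Augment source→2→0→6→t: bottleneck 8. Total 12.
No augmenting path remains in the residual graph.

12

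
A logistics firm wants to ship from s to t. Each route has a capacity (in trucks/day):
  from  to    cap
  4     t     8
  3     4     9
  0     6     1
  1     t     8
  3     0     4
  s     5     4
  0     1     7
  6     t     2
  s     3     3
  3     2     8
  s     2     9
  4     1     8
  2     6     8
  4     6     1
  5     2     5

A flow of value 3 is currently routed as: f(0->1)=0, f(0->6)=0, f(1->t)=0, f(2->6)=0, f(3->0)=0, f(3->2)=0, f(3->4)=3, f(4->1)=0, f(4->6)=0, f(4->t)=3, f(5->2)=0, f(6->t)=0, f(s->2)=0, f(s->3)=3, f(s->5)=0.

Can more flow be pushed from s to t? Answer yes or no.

Residual path s->2->6->t has bottleneck 2 > 0.
Pushing 2 along it raises the flow to 5, so the given flow is not maximum.

Yes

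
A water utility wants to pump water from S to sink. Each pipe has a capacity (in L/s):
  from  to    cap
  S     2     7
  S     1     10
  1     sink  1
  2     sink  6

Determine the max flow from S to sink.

Augment S→2→sink: bottleneck 6. Total 6.
Augment S→1→sink: bottleneck 1. Total 7.
No augmenting path remains in the residual graph.

7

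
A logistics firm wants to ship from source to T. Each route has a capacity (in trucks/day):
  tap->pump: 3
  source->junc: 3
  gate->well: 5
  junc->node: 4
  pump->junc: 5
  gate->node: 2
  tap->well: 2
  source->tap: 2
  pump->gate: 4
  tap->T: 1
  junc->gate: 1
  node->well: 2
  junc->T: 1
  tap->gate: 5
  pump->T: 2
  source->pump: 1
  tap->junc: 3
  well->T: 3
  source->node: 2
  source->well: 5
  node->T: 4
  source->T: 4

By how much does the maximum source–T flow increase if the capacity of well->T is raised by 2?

2

Original max flow = 15.
After raising cap(well->T), augmenting paths through that edge carry 2 more units.
New max flow = 17. Increase = 2.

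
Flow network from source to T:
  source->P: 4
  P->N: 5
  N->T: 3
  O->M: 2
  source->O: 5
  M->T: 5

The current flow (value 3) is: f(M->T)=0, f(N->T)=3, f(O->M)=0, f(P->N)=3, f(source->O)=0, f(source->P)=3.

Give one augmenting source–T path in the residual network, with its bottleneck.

Residual along source->O->M->T: source->O: 5, O->M: 2, M->T: 5.
Bottleneck = min = 2.

source->O->M->T, bottleneck 2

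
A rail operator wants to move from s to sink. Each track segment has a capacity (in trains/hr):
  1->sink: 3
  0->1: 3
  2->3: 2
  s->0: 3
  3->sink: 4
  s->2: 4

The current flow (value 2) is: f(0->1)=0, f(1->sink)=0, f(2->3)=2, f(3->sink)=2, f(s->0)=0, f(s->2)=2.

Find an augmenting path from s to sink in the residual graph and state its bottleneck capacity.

s->0->1->sink, bottleneck 3

Residual along s->0->1->sink: s->0: 3, 0->1: 3, 1->sink: 3.
Bottleneck = min = 3.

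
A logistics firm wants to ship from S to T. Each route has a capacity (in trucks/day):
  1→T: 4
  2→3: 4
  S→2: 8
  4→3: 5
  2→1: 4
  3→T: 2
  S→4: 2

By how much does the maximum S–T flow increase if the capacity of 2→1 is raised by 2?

Original max flow = 6.
Even with extra capacity on 2→1, another cut of capacity 6 remains binding.
New max flow = 6. Increase = 0.

0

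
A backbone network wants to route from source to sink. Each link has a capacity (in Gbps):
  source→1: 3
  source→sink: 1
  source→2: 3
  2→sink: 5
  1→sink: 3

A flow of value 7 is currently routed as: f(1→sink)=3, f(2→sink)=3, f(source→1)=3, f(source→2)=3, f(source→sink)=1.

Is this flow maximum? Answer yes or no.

Residual reachable from source: {source}; sink is not reachable.
Saturated cut: source→1, source→2, source→sink with total capacity 7 = current flow value. Flow is maximum.

Yes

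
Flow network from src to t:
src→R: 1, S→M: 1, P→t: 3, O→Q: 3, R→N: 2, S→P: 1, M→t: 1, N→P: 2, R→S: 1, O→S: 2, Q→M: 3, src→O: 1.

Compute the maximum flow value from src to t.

Augment src→R→N→P→t: bottleneck 1. Total 1.
Augment src→O→S→P→t: bottleneck 1. Total 2.
No augmenting path remains in the residual graph.

2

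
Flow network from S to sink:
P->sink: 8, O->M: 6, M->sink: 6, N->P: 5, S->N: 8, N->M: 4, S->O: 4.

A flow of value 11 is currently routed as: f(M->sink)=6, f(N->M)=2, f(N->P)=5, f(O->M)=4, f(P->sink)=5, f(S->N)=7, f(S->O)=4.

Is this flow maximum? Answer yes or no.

Yes

Residual reachable from S: {M, N, O, S}; sink is not reachable.
Saturated cut: N->P, M->sink with total capacity 11 = current flow value. Flow is maximum.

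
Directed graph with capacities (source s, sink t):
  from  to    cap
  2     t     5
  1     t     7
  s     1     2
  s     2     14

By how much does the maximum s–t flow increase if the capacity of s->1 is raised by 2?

2

Original max flow = 7.
After raising cap(s->1), augmenting paths through that edge carry 2 more units.
New max flow = 9. Increase = 2.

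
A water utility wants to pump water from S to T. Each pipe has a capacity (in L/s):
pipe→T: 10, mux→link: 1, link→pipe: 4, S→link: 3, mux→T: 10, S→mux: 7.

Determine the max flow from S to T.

Augment S→mux→T: bottleneck 7. Total 7.
Augment S→link→pipe→T: bottleneck 3. Total 10.
No augmenting path remains in the residual graph.

10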